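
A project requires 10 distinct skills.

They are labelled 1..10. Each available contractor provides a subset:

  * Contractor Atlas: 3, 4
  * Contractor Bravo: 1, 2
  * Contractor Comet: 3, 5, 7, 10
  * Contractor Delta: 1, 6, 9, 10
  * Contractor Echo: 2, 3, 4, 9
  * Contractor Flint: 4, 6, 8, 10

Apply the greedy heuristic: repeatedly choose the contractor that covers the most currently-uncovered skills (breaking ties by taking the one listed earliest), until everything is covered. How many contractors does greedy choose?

Greedy: pick Comet (covers 4 new) → pick Delta (covers 3 new) → pick Echo (covers 2 new) → pick Flint (covers 1 new). Total picks: 4.

4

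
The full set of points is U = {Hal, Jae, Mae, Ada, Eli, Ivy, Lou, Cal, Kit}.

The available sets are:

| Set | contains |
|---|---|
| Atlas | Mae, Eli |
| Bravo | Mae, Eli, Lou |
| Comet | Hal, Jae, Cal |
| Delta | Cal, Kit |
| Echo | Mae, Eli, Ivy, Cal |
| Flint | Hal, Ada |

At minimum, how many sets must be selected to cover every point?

5

Bravo and Comet and Delta and Echo and Flint together: Bravo ∪ Comet ∪ Delta ∪ Echo ∪ Flint = {Hal, Jae, Mae, Ada, Eli, Ivy, Lou, Cal, Kit} — every point is covered.
No 4 of the 6 sets cover everything (all 15 combinations miss at least one point), so 5 is optimal.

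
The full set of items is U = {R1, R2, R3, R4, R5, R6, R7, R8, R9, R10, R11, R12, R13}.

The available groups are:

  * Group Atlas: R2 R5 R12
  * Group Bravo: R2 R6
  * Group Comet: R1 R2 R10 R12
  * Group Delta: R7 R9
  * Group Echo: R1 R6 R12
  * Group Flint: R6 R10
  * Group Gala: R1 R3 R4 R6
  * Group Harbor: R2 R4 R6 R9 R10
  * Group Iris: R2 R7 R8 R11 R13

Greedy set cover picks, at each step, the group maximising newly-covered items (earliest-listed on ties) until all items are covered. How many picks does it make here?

Greedy: pick Harbor (covers 5 new) → pick Iris (covers 4 new) → pick Atlas (covers 2 new) → pick Gala (covers 2 new). Total picks: 4.

4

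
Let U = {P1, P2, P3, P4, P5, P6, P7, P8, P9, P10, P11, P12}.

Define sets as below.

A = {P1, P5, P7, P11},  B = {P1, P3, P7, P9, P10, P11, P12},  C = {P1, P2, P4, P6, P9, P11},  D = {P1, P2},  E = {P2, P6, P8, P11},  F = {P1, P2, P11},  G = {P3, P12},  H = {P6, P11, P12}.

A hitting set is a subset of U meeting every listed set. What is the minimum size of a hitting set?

3

The 3 items {P1, P6, P12} hit every set.
No choice of 2 items meets every set, so 3 is the minimum.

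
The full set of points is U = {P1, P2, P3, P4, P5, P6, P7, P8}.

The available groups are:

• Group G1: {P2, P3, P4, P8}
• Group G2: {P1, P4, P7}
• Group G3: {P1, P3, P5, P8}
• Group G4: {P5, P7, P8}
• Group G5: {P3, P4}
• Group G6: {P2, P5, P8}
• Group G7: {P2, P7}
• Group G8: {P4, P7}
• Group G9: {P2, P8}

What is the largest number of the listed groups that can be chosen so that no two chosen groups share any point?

G5, G6 are pairwise disjoint (G5={P3,P4}; G6={P2,P5,P8}).
Every remaining group overlaps one of these, and no 3 of the listed groups are pairwise disjoint, so 2 is the maximum.

2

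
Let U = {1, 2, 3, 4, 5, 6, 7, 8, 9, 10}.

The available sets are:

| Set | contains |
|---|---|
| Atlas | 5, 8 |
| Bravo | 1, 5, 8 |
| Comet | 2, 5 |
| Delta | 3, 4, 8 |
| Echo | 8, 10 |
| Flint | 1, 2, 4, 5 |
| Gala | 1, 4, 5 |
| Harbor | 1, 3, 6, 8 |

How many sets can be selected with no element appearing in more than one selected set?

2

Comet, Harbor are pairwise disjoint (Comet={2,5}; Harbor={1,3,6,8}).
Every remaining set overlaps one of these, and no 3 of the listed sets are pairwise disjoint, so 2 is the maximum.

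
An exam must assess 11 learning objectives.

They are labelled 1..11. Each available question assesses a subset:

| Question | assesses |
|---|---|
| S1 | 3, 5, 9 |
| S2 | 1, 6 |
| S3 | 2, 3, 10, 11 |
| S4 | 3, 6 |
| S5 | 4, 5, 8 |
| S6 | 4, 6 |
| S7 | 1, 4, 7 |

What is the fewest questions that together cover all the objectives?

Take {S1, S2, S3, S5, S7}. Their union is {1, 2, 3, 4, 5, 6, 7, 8, 9, 10, 11}, which is all 11 objectives.
No 4 of the 7 questions cover everything (all 35 combinations miss at least one objective), so 5 is optimal.

5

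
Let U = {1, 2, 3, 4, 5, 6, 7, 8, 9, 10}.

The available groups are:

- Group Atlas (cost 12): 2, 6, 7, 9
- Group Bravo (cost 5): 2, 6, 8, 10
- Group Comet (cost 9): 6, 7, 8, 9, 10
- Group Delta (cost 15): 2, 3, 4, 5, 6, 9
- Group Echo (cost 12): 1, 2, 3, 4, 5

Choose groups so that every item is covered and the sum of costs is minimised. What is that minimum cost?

Comet, Echo together cover every item (Comet ∪ Echo = {1, 2, 3, 4, 5, 6, 7, 8, 9, 10}); total cost 9 + 12 = 21.
The greedy pick Bravo, Echo, Comet costs 26; no covering selection beats 21.

21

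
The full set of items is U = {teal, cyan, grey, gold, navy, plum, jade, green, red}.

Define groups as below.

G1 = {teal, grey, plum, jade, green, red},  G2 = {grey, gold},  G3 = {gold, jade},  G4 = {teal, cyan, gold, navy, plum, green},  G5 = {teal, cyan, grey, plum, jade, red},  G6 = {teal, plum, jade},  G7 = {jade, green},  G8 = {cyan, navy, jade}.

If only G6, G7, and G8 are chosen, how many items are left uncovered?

Union of G6, G7, G8 = {teal, cyan, navy, plum, jade, green}.
Not covered: grey, gold, red — 3 items.

3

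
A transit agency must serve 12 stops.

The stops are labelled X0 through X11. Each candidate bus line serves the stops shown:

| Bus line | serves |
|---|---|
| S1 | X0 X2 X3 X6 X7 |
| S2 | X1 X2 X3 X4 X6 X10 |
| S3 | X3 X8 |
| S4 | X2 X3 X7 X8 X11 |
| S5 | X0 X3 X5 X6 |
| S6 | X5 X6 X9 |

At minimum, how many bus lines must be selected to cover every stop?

S2 and S4 and S5 and S6 together: S2 ∪ S4 ∪ S5 ∪ S6 = {X0, X1, X2, X3, X4, X5, X6, X7, X8, X9, X10, X11} — every stop is covered.
No 3 of the 6 bus lines cover everything (all 20 combinations miss at least one stop), so 4 is optimal.

4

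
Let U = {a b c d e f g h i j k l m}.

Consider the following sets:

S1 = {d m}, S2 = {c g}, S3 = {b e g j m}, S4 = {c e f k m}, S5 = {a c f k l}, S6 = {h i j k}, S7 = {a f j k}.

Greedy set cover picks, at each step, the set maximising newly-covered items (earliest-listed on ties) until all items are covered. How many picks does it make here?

Greedy: pick S3 (covers 5 new) → pick S5 (covers 5 new) → pick S6 (covers 2 new) → pick S1 (covers 1 new). Total picks: 4.

4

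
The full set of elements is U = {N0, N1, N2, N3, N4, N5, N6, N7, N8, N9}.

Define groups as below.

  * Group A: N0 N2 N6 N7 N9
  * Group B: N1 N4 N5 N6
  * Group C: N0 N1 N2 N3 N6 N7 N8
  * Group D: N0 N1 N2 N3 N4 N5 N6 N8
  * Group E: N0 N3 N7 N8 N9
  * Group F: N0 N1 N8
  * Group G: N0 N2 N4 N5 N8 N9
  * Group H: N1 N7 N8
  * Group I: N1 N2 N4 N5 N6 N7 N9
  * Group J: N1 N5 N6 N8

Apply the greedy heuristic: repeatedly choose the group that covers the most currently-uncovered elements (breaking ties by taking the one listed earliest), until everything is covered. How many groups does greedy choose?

Greedy: pick D (covers 8 new) → pick A (covers 2 new). Total picks: 2.

2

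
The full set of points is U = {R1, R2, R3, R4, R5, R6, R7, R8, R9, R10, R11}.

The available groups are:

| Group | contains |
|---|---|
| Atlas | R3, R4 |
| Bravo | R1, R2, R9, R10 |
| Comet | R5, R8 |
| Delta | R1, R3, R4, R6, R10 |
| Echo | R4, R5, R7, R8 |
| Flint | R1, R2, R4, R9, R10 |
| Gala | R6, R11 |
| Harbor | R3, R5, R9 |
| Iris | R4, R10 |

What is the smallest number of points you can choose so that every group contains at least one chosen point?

H = {R3, R6, R8, R10} meets every group (each contains at least one member of H), and |H| = 4.
The groups Atlas, Bravo, Comet, Gala are pairwise disjoint, so any hitting set needs a separate point for each — at least 4. Hence 4 is optimal.

4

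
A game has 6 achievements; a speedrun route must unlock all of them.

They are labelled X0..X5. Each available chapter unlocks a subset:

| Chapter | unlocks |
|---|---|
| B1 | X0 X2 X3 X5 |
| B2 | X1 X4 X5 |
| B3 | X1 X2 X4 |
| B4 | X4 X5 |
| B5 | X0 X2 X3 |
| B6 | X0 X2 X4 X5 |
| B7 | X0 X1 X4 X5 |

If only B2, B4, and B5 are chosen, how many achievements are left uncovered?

Union of B2, B4, B5 = {X0, X1, X2, X3, X4, X5} — that's every achievement, so 0 are uncovered.

0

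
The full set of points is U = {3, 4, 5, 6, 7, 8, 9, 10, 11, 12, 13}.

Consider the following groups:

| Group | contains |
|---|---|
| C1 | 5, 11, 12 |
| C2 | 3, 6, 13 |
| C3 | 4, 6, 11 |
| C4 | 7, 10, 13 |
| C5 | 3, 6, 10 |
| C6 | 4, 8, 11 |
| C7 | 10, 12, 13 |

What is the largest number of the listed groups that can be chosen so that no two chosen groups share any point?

C6, C7 are pairwise disjoint (C6={4,8,11}; C7={10,12,13}).
Every remaining group overlaps one of these, and no 3 of the listed groups are pairwise disjoint, so 2 is the maximum.

2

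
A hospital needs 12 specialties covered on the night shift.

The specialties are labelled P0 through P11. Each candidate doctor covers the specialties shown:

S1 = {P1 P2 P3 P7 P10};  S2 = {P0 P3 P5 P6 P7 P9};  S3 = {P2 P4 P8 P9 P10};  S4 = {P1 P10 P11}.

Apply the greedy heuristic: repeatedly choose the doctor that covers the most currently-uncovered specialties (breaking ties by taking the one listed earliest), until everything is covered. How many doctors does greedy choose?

3

Greedy: pick S2 (covers 6 new) → pick S3 (covers 4 new) → pick S4 (covers 2 new). Total picks: 3.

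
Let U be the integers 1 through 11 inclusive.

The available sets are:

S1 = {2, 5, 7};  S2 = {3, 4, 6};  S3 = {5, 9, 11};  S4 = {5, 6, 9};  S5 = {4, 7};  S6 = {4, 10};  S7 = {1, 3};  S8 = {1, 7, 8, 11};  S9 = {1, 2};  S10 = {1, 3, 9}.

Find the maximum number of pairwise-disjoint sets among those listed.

S2, S3, S9 are pairwise disjoint (S2={3,4,6}; S3={5,9,11}; S9={1,2}).
Every remaining set overlaps one of these, and no 4 of the listed sets are pairwise disjoint, so 3 is the maximum.

3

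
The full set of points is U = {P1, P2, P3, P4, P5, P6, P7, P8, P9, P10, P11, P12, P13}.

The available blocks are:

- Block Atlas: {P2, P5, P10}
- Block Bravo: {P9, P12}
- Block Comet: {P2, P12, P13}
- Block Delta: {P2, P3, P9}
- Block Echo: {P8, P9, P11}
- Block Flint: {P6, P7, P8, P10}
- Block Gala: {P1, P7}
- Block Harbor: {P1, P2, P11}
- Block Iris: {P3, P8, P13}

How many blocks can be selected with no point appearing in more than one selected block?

4

Atlas, Bravo, Gala, Iris are pairwise disjoint (Atlas={P2,P5,P10}; Bravo={P9,P12}; Gala={P1,P7}; Iris={P3,P8,P13}).
Every remaining block overlaps one of these, and no 5 of the listed blocks are pairwise disjoint, so 4 is the maximum.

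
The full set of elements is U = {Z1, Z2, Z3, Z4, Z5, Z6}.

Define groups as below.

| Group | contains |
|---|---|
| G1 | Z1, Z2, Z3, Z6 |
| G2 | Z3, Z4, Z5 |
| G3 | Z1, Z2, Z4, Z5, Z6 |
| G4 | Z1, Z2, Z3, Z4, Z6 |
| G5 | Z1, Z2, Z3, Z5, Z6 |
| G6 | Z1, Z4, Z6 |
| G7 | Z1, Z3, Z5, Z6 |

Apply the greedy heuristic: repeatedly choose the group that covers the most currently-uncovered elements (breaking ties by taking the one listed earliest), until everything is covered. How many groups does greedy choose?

Greedy: pick G3 (covers 5 new) → pick G1 (covers 1 new). Total picks: 2.

2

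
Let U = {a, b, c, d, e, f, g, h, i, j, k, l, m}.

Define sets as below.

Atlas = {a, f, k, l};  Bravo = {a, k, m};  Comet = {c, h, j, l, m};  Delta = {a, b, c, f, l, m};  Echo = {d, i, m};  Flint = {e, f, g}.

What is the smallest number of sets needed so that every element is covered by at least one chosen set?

5

Take {Atlas, Comet, Delta, Echo, Flint}. Their union is {a, b, c, d, e, f, g, h, i, j, k, l, m}, which is all 13 elements.
Only Delta contains b, so Delta is forced; the remaining 7 elements need at least 4 more sets (each remaining set adds at most 2) — so at least 5 sets are needed, and 5 is optimal.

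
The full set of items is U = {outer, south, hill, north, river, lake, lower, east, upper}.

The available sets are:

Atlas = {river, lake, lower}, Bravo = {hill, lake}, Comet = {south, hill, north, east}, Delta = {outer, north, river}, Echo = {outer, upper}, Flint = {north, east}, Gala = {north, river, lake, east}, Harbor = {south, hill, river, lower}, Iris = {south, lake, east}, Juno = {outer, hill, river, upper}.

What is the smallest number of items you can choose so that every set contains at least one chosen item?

4

The 4 items {outer, south, lake, east} hit every set.
No choice of 3 items meets every set, so 4 is the minimum.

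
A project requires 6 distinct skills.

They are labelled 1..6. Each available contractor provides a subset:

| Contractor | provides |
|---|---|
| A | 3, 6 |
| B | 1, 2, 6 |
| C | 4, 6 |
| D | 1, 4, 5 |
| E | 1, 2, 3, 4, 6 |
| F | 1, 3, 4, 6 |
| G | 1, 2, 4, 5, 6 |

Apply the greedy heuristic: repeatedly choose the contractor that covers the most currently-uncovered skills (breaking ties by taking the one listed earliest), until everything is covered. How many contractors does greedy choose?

2

Greedy: pick E (covers 5 new) → pick D (covers 1 new). Total picks: 2.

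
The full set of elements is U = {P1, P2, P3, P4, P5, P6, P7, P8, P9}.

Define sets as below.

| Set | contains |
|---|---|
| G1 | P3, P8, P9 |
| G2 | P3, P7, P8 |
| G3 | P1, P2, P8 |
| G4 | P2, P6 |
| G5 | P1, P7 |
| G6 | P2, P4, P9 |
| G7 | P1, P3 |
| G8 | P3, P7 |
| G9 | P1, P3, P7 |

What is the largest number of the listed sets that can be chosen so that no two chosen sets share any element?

G1, G4, G5 are pairwise disjoint (G1={P3,P8,P9}; G4={P2,P6}; G5={P1,P7}).
Every remaining set overlaps one of these, and no 4 of the listed sets are pairwise disjoint, so 3 is the maximum.

3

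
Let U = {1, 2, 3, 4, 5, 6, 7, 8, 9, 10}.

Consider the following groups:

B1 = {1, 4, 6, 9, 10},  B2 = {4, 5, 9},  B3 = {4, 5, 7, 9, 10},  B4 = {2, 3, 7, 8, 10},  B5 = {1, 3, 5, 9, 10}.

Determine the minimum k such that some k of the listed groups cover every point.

B1 and B3 and B4 together: B1 ∪ B3 ∪ B4 = {1, 2, 3, 4, 5, 6, 7, 8, 9, 10} — every point is covered.
Only B4 contains 2, so B4 is forced; the remaining 5 points need at least 2 more groups (each remaining group adds at most 4) — so at least 3 groups are needed, and 3 is optimal.

3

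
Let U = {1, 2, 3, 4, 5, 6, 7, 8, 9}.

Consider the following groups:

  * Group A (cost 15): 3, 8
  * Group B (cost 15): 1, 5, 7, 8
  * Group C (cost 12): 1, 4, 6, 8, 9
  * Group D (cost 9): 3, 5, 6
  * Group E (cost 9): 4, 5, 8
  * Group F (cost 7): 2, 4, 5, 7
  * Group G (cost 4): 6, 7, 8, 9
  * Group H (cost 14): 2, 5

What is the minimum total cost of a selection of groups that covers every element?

28

C, D, F together cover every element (C ∪ D ∪ F = {1, 2, 3, 4, 5, 6, 7, 8, 9}); total cost 12 + 9 + 7 = 28.
The greedy pick G, F, D, C costs 32; no covering selection beats 28.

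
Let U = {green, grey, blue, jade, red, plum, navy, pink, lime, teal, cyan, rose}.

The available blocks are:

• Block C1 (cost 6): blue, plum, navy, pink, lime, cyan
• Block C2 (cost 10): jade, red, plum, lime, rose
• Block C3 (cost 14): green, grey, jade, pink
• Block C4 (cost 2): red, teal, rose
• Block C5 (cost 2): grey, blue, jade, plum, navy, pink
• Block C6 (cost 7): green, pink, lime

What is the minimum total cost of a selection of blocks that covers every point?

17

C1, C4, C5, C6 together cover every point (C1 ∪ C4 ∪ C5 ∪ C6 = {green, grey, blue, jade, red, plum, navy, pink, lime, teal, cyan, rose}); total cost 6 + 2 + 2 + 7 = 17.
No covering selection has total cost below 17.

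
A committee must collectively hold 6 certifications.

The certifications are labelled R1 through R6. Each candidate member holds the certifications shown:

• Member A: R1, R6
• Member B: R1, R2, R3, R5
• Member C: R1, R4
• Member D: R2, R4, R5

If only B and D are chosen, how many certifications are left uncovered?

1

Union of B, D = {R1, R2, R3, R4, R5}.
Not covered: R6 — 1 certification.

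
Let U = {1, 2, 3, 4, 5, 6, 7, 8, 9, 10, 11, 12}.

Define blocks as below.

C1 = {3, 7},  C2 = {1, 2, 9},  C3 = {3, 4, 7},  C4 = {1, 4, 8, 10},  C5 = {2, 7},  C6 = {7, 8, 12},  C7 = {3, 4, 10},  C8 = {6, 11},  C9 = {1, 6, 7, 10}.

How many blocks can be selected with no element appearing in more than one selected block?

C2, C6, C7, C8 are pairwise disjoint (C2={1,2,9}; C6={7,8,12}; C7={3,4,10}; C8={6,11}).
Every remaining block overlaps one of these, and no 5 of the listed blocks are pairwise disjoint, so 4 is the maximum.

4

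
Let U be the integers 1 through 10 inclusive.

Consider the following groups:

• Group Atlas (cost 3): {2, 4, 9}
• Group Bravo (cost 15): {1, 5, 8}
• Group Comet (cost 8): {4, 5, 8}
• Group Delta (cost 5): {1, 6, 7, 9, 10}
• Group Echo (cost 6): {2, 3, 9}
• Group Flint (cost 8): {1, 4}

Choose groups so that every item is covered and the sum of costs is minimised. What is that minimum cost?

Comet, Delta, Echo together cover every item (Comet ∪ Delta ∪ Echo = {1, 2, 3, 4, 5, 6, 7, 8, 9, 10}); total cost 8 + 5 + 6 = 19.
The greedy pick Atlas, Delta, Comet, Echo costs 22; no covering selection beats 19.

19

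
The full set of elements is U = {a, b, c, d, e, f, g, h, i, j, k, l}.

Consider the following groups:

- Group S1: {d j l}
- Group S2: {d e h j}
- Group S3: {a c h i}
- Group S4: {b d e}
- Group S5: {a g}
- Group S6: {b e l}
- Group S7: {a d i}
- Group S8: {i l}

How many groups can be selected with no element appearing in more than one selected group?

3

S2, S5, S8 are pairwise disjoint (S2={d,e,h,j}; S5={a,g}; S8={i,l}).
Every remaining group overlaps one of these, and no 4 of the listed groups are pairwise disjoint, so 3 is the maximum.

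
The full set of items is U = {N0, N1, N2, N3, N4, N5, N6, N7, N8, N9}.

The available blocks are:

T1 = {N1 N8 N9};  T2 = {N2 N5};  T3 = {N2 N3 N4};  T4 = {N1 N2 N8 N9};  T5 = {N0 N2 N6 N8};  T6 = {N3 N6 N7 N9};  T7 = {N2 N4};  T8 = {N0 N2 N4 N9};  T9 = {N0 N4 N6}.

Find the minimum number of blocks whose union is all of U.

4

T2, T4, T6, and T9 cover everything between them: the union {N0, N1, N2, N3, N4, N5, N6, N7, N8, N9} is all of U.
No 3 of the 9 blocks cover everything (all 84 combinations miss at least one item), so 4 is optimal.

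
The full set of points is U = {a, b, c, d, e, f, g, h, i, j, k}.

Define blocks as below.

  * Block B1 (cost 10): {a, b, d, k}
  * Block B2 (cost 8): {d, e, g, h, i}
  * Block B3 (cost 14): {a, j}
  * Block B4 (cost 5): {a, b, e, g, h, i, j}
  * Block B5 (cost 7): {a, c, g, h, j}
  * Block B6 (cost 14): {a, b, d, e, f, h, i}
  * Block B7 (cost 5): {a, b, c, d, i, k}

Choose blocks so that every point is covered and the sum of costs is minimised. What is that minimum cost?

B4, B6, B7 together cover every point (B4 ∪ B6 ∪ B7 = {a, b, c, d, e, f, g, h, i, j, k}); total cost 5 + 14 + 5 = 24.
No covering selection has total cost below 24.

24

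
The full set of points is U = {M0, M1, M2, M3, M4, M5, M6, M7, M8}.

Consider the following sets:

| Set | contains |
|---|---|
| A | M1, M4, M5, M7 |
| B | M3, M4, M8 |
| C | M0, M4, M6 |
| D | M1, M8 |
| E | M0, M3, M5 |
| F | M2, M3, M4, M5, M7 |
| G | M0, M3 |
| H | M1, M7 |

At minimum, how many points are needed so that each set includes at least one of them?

3

T = {M1, M3, M4} meets every set (each contains at least one member of T), and |T| = 3.
No choice of 2 points meets every set, so 3 is the minimum.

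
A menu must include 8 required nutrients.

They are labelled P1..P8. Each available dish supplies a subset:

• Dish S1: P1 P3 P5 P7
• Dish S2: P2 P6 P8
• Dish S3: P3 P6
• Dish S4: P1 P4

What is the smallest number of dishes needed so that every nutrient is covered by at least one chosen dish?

3

Take {S1, S2, S4}. Their union is {P1, P2, P3, P4, P5, P6, P7, P8}, which is all 8 nutrients.
Only S2 contains P2, so S2 is forced; the remaining 5 nutrients need at least 2 more dishes (each remaining dish adds at most 4) — so at least 3 dishes are needed, and 3 is optimal.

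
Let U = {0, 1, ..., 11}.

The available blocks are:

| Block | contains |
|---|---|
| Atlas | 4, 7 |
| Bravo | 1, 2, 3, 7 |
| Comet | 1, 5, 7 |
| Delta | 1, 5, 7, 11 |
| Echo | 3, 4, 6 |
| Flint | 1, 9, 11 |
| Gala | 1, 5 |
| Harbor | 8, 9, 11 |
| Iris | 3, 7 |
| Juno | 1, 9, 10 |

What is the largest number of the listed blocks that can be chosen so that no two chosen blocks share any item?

3

Echo, Gala, Harbor are pairwise disjoint (Echo={3,4,6}; Gala={1,5}; Harbor={8,9,11}).
Every remaining block overlaps one of these, and no 4 of the listed blocks are pairwise disjoint, so 3 is the maximum.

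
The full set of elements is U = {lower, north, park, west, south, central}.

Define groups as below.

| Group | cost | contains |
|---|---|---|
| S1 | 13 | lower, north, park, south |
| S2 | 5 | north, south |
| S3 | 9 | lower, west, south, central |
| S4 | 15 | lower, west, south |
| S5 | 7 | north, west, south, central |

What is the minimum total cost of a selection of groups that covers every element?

S1, S5 together cover every element (S1 ∪ S5 = {lower, north, park, west, south, central}); total cost 13 + 7 = 20.
No covering selection has total cost below 20.

20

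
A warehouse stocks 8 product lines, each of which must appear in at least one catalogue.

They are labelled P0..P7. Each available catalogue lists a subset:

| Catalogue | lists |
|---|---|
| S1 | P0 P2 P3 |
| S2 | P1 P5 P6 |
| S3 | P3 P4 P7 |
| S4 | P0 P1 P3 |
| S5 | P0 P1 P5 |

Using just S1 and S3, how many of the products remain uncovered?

3

Union of S1, S3 = {P0, P2, P3, P4, P7}.
Not covered: P1, P5, P6 — 3 products.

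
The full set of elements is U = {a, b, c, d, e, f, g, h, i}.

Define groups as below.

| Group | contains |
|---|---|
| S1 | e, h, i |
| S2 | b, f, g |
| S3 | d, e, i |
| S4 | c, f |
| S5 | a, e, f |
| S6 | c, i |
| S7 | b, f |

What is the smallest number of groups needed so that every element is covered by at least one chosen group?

5

S1, S2, S3, S5, and S6 cover everything between them: the union {a, b, c, d, e, f, g, h, i} is all of U.
No 4 of the 7 groups cover everything (all 35 combinations miss at least one element), so 5 is optimal.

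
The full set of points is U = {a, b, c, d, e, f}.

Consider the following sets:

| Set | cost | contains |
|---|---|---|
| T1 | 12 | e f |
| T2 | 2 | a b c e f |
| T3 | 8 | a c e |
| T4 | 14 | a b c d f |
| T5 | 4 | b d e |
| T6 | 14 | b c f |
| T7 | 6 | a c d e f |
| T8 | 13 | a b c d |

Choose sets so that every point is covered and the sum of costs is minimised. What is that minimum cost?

T2, T5 together cover every point (T2 ∪ T5 = {a, b, c, d, e, f}); total cost 2 + 4 = 6.
No covering selection has total cost below 6.

6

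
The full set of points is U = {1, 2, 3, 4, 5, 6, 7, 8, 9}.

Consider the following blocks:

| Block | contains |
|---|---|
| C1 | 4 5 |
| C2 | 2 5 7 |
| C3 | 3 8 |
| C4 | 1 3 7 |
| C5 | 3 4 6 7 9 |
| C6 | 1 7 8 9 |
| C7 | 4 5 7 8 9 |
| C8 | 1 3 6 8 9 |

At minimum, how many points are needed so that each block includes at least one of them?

The 3 points {3, 5, 9} hit every block.
No choice of 2 points meets every block, so 3 is the minimum.

3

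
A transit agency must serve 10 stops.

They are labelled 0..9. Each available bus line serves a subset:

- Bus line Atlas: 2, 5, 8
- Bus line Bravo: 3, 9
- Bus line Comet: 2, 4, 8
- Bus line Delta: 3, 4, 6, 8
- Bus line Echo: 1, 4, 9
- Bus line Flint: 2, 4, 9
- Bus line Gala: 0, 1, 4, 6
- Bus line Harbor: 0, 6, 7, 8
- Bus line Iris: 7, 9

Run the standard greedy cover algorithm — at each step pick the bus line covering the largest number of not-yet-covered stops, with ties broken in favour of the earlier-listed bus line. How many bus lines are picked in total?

Greedy: pick Delta (covers 4 new) → pick Atlas (covers 2 new) → pick Echo (covers 2 new) → pick Harbor (covers 2 new). Total picks: 4.

4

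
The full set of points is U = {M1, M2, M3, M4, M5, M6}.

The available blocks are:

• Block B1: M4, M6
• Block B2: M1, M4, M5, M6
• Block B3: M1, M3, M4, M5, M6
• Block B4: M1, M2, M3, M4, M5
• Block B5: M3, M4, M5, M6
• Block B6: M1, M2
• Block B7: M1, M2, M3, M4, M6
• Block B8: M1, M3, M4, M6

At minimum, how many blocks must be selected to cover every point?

2

Take {B2, B7}. Their union is {M1, M2, M3, M4, M5, M6}, which is all 6 points.
No single block has all 6 points (the largest, B3, has 5), so 2 is optimal.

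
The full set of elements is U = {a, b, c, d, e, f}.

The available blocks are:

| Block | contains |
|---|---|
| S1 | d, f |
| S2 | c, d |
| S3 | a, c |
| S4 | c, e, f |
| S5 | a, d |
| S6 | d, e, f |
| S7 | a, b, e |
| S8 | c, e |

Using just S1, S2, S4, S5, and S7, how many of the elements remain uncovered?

0

Union of S1, S2, S4, S5, S7 = {a, b, c, d, e, f} — that's every element, so 0 are uncovered.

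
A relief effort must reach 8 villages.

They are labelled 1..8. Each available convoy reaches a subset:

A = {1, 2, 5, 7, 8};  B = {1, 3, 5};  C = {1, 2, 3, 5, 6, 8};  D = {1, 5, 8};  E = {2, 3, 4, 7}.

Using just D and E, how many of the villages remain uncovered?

Union of D, E = {1, 2, 3, 4, 5, 7, 8}.
Not covered: 6 — 1 village.

1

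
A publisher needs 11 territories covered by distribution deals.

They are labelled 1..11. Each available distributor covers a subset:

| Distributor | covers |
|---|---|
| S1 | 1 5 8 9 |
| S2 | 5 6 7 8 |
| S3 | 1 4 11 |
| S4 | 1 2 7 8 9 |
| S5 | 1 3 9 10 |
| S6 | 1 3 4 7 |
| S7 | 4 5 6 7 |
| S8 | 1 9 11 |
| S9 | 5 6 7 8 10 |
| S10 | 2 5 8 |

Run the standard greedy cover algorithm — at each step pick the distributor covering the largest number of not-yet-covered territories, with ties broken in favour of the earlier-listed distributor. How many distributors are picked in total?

4

Greedy: pick S4 (covers 5 new) → pick S7 (covers 3 new) → pick S5 (covers 2 new) → pick S3 (covers 1 new). Total picks: 4.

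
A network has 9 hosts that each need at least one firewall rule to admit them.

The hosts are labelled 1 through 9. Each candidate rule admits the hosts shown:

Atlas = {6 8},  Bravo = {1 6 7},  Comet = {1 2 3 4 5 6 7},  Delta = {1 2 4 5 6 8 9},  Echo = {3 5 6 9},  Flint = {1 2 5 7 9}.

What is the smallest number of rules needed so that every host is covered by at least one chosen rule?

Take {Comet, Delta}. Their union is {1, 2, 3, 4, 5, 6, 7, 8, 9}, which is all 9 hosts.
No single rule has all 9 hosts (the largest, Comet, has 7), so 2 is optimal.

2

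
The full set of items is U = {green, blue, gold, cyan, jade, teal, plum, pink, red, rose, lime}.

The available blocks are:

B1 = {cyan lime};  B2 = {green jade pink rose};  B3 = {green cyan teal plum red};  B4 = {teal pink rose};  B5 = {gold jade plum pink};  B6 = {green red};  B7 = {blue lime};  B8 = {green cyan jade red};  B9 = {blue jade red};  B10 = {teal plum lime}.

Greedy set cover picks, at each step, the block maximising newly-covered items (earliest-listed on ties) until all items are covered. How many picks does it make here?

4

Greedy: pick B3 (covers 5 new) → pick B2 (covers 3 new) → pick B7 (covers 2 new) → pick B5 (covers 1 new). Total picks: 4.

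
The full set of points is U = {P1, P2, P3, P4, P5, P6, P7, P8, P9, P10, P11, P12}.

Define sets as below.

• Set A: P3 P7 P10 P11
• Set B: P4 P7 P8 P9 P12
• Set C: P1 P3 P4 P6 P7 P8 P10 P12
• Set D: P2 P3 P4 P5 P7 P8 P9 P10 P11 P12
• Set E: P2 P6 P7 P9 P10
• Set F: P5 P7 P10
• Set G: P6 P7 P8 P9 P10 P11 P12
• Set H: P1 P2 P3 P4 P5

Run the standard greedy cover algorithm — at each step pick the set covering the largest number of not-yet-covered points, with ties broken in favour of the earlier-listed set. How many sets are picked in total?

Greedy: pick D (covers 10 new) → pick C (covers 2 new). Total picks: 2.

2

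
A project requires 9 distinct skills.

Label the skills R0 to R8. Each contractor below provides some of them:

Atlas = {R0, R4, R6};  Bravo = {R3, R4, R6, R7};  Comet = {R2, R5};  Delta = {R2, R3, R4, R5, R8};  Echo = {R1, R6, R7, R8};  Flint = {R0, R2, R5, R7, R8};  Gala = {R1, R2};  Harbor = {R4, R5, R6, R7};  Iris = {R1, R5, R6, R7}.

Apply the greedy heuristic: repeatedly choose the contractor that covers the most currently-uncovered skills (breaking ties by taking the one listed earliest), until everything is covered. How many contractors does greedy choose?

Greedy: pick Delta (covers 5 new) → pick Echo (covers 3 new) → pick Atlas (covers 1 new). Total picks: 3.

3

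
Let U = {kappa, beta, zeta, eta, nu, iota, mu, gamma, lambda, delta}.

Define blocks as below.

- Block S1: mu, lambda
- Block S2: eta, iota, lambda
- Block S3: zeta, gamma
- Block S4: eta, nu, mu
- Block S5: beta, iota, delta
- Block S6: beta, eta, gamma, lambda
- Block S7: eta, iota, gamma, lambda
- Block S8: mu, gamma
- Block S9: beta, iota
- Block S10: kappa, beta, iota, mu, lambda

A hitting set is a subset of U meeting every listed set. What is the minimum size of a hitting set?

H = {iota, mu, gamma} meets every block (each contains at least one member of H), and |H| = 3.
The blocks S1, S3, S9 are pairwise disjoint, so any hitting set needs a separate point for each — at least 3. Hence 3 is optimal.

3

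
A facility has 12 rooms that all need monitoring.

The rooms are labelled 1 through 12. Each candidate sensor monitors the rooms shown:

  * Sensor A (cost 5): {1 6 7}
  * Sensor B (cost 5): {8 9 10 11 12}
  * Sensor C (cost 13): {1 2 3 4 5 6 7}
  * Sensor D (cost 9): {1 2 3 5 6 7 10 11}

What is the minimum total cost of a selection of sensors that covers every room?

B, C together cover every room (B ∪ C = {1, 2, 3, 4, 5, 6, 7, 8, 9, 10, 11, 12}); total cost 5 + 13 = 18.
The greedy pick B, D, C costs 27; no covering selection beats 18.

18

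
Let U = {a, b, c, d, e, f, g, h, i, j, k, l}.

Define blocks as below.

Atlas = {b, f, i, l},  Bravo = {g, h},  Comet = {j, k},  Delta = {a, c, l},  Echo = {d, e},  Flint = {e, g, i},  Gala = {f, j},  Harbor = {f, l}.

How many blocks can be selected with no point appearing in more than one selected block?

4

Atlas, Bravo, Comet, Echo are pairwise disjoint (Atlas={b,f,i,l}; Bravo={g,h}; Comet={j,k}; Echo={d,e}).
Every remaining block overlaps one of these, and no 5 of the listed blocks are pairwise disjoint, so 4 is the maximum.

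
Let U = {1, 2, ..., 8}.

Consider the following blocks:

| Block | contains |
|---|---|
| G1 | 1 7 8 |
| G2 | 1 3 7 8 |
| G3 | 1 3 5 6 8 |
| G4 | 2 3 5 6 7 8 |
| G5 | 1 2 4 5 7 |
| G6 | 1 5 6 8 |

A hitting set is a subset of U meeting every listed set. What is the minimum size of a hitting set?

2

The 2 elements {5, 8} hit every block.
No single element lies in every block, so at least 2 are needed and 2 is optimal.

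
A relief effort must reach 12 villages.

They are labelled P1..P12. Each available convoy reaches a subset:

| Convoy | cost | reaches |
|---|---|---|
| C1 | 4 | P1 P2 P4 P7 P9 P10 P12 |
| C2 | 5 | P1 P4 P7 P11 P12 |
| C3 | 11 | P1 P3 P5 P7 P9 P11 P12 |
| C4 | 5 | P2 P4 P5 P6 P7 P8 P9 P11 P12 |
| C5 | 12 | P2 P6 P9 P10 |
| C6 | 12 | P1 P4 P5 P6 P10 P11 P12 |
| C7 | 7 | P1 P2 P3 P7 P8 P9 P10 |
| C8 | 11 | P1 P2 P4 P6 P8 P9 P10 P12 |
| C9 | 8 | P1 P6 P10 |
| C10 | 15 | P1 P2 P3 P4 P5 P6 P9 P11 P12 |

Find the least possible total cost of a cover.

12

C4, C7 together cover every village (C4 ∪ C7 = {P1, P2, P3, P4, P5, P6, P7, P8, P9, P10, P11, P12}); total cost 5 + 7 = 12.
The greedy pick C4, C1, C7 costs 16; no covering selection beats 12.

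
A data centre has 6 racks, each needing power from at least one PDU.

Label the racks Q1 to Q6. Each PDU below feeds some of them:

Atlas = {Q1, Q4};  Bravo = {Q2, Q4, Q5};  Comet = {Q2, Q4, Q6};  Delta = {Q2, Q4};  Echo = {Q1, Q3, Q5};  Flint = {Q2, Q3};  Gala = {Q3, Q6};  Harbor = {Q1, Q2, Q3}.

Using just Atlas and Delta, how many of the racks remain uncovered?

Union of Atlas, Delta = {Q1, Q2, Q4}.
Not covered: Q3, Q5, Q6 — 3 racks.

3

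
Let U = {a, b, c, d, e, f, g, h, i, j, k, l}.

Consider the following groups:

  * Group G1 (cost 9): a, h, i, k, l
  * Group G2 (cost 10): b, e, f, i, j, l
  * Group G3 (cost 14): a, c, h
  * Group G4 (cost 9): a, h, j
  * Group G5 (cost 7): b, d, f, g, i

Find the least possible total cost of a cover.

40

G1, G2, G3, G5 together cover every element (G1 ∪ G2 ∪ G3 ∪ G5 = {a, b, c, d, e, f, g, h, i, j, k, l}); total cost 9 + 10 + 14 + 7 = 40.
No covering selection has total cost below 40.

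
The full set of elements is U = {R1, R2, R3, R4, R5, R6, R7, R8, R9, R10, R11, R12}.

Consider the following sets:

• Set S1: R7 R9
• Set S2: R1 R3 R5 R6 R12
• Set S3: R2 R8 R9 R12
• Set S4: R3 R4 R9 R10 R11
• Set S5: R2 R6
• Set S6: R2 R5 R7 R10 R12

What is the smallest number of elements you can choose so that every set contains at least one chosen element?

H = {R2, R5, R9} meets every set (each contains at least one member of H), and |H| = 3.
No choice of 2 elements meets every set, so 3 is the minimum.

3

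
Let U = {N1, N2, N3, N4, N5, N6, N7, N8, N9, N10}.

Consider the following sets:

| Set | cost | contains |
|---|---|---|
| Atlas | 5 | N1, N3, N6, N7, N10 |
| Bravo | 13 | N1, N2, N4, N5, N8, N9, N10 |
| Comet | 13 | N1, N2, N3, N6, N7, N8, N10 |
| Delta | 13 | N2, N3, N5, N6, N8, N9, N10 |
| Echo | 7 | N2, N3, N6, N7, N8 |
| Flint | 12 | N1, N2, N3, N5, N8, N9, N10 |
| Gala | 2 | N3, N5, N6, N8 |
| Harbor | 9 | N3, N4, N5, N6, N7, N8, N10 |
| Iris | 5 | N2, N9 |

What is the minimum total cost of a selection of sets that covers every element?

Atlas, Bravo together cover every element (Atlas ∪ Bravo = {N1, N2, N3, N4, N5, N6, N7, N8, N9, N10}); total cost 5 + 13 = 18.
The greedy pick Gala, Atlas, Iris, Harbor costs 21; no covering selection beats 18.

18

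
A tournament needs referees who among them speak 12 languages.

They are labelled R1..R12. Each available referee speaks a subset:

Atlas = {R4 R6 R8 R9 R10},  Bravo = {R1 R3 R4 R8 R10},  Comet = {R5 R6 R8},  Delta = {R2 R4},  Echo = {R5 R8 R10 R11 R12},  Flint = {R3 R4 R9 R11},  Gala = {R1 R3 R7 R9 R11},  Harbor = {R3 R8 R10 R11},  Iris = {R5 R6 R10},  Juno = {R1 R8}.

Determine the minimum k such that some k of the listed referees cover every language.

Comet and Delta and Echo and Gala together: Comet ∪ Delta ∪ Echo ∪ Gala = {R1, R2, R3, R4, R5, R6, R7, R8, R9, R10, R11, R12} — every language is covered.
No 3 of the 10 referees cover everything (all 120 combinations miss at least one language), so 4 is optimal.

4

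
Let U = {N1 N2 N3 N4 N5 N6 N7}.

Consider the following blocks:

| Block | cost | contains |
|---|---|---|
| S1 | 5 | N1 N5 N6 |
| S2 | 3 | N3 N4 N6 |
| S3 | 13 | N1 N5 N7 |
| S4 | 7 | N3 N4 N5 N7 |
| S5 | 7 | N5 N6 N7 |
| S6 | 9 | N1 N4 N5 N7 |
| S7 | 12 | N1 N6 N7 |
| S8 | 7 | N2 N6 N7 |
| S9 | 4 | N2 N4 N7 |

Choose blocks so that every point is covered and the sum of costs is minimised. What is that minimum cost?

S1, S2, S9 together cover every point (S1 ∪ S2 ∪ S9 = {N1, N2, N3, N4, N5, N6, N7}); total cost 5 + 3 + 4 = 12.
No covering selection has total cost below 12.

12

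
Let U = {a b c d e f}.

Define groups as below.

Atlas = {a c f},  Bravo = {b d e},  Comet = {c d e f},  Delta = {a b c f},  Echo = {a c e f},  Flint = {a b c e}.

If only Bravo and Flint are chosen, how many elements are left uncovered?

Union of Bravo, Flint = {a, b, c, d, e}.
Not covered: f — 1 element.

1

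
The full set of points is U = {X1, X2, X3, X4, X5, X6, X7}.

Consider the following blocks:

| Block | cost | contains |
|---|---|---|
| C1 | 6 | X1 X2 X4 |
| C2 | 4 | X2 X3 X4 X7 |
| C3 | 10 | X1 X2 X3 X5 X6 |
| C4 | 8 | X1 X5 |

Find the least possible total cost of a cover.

14

C2, C3 together cover every point (C2 ∪ C3 = {X1, X2, X3, X4, X5, X6, X7}); total cost 4 + 10 = 14.
No covering selection has total cost below 14.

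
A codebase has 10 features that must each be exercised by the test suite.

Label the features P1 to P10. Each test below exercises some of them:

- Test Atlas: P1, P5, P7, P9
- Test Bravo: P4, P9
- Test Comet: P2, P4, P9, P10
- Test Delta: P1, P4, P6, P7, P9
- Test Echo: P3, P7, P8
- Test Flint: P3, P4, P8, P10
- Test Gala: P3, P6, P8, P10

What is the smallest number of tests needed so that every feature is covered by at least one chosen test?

3

Take {Atlas, Comet, Gala}. Their union is {P1, P2, P3, P4, P5, P6, P7, P8, P9, P10}, which is all 10 features.
Only Comet contains P2, so Comet is forced; the remaining 6 features need at least 2 more tests (each remaining test adds at most 3) — so at least 3 tests are needed, and 3 is optimal.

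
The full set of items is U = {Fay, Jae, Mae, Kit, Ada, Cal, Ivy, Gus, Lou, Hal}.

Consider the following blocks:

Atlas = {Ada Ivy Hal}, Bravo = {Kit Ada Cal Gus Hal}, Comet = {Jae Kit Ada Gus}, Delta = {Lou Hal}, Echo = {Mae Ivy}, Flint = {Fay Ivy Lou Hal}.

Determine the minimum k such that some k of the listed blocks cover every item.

Bravo and Comet and Echo and Flint together: Bravo ∪ Comet ∪ Echo ∪ Flint = {Fay, Jae, Mae, Kit, Ada, Cal, Ivy, Gus, Lou, Hal} — every item is covered.
No 3 of the 6 blocks cover everything (all 20 combinations miss at least one item), so 4 is optimal.

4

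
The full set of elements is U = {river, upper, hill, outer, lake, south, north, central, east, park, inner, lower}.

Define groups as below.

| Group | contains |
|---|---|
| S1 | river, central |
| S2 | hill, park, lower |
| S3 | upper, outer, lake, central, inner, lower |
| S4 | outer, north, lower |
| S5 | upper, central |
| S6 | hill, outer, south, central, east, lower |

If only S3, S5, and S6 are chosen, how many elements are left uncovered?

Union of S3, S5, S6 = {upper, hill, outer, lake, south, central, east, inner, lower}.
Not covered: river, north, park — 3 elements.

3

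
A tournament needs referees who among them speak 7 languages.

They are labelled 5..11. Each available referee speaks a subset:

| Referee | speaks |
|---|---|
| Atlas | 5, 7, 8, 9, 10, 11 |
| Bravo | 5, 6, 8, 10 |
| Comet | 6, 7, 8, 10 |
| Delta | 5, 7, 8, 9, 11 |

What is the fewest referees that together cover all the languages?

Atlas and Comet together: Atlas ∪ Comet = {5, 6, 7, 8, 9, 10, 11} — every language is covered.
No single referee has all 7 languages (the largest, Atlas, has 6), so 2 is optimal.

2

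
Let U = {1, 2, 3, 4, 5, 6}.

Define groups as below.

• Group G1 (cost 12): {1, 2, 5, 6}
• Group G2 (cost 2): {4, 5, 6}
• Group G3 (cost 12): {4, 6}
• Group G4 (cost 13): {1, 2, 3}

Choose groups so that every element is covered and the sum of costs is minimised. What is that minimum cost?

15

G2, G4 together cover every element (G2 ∪ G4 = {1, 2, 3, 4, 5, 6}); total cost 2 + 13 = 15.
No covering selection has total cost below 15.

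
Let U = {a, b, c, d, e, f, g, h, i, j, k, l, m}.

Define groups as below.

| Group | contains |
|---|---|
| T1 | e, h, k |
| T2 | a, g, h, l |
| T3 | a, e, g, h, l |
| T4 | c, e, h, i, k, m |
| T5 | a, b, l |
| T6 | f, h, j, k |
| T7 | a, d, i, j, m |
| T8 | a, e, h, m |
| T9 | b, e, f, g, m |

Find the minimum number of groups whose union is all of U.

4

Take {T4, T5, T7, T9}. Their union is {a, b, c, d, e, f, g, h, i, j, k, l, m}, which is all 13 items.
Only T4 contains c, so T4 is forced; the remaining 7 items need at least 3 more groups (each remaining group adds at most 3) — so at least 4 groups are needed, and 4 is optimal.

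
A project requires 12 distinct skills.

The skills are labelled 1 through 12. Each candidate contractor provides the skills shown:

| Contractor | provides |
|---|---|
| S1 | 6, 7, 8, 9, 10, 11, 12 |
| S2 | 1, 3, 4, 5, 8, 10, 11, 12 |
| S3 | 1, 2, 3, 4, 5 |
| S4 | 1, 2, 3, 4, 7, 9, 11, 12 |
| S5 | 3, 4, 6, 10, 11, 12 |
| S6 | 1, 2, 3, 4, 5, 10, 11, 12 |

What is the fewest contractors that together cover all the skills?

2

S1 and S3 together: S1 ∪ S3 = {1, 2, 3, 4, 5, 6, 7, 8, 9, 10, 11, 12} — every skill is covered.
No single contractor has all 12 skills (the largest, S2, has 8), so 2 is optimal.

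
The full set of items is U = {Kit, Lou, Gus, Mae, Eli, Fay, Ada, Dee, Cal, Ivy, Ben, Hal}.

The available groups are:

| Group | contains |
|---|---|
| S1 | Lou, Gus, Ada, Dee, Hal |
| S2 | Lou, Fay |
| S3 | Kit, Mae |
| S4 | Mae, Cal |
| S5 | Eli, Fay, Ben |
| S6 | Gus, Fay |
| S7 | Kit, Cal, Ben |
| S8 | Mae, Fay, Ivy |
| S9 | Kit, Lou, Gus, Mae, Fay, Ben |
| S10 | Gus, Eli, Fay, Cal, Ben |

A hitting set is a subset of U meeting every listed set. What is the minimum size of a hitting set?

Take H = {Kit, Fay, Ada, Cal}. Each listed group contains at least one of these, so H is a hitting set of size 4.
No choice of 3 items meets every group, so 4 is the minimum.

4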